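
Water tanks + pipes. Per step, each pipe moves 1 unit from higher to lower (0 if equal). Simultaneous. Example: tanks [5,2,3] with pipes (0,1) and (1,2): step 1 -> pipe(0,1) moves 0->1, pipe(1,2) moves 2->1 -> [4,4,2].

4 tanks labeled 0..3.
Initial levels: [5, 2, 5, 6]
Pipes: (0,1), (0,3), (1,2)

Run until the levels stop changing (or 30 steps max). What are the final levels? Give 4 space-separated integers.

Step 1: flows [0->1,3->0,2->1] -> levels [5 4 4 5]
Step 2: flows [0->1,0=3,1=2] -> levels [4 5 4 5]
Step 3: flows [1->0,3->0,1->2] -> levels [6 3 5 4]
Step 4: flows [0->1,0->3,2->1] -> levels [4 5 4 5]
  -> period-2 cycle: step 4 state = step 2 state; never stabilizes
  -> state at step 30: (30-2) mod 2 = 0, same as step 2 -> [4 5 4 5]

Answer: 4 5 4 5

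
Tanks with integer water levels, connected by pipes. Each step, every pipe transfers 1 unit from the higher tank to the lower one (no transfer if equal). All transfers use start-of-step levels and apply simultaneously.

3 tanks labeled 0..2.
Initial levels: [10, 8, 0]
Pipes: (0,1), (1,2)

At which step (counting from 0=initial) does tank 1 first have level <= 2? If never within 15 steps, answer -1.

Step 1: flows [0->1,1->2] -> levels [9 8 1]
Step 2: flows [0->1,1->2] -> levels [8 8 2]
Step 3: flows [0=1,1->2] -> levels [8 7 3]
Step 4: flows [0->1,1->2] -> levels [7 7 4]
Step 5: flows [0=1,1->2] -> levels [7 6 5]
Step 6: flows [0->1,1->2] -> levels [6 6 6]
Step 7: flows [0=1,1=2] -> levels [6 6 6]
  -> stable; tank 1 stays at 6 > 2
Tank 1 never reaches <=2 within 15 steps

Answer: -1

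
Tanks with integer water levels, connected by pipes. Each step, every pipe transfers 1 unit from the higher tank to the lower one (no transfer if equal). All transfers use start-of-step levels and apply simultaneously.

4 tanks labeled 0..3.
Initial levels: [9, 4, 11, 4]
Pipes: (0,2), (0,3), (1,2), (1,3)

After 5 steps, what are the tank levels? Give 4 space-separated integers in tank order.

Step 1: flows [2->0,0->3,2->1,1=3] -> levels [9 5 9 5]
Step 2: flows [0=2,0->3,2->1,1=3] -> levels [8 6 8 6]
Step 3: flows [0=2,0->3,2->1,1=3] -> levels [7 7 7 7]
Step 4: flows [0=2,0=3,1=2,1=3] -> levels [7 7 7 7]
  -> stable; steps 5..5 unchanged -> [7 7 7 7]

Answer: 7 7 7 7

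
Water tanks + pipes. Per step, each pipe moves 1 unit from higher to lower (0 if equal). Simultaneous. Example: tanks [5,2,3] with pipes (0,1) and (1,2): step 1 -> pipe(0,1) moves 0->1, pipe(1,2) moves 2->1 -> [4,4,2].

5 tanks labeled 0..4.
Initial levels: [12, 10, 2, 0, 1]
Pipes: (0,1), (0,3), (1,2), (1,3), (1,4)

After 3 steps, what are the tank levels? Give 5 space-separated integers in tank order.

Answer: 6 4 5 6 4

Derivation:
Step 1: flows [0->1,0->3,1->2,1->3,1->4] -> levels [10 8 3 2 2]
Step 2: flows [0->1,0->3,1->2,1->3,1->4] -> levels [8 6 4 4 3]
Step 3: flows [0->1,0->3,1->2,1->3,1->4] -> levels [6 4 5 6 4]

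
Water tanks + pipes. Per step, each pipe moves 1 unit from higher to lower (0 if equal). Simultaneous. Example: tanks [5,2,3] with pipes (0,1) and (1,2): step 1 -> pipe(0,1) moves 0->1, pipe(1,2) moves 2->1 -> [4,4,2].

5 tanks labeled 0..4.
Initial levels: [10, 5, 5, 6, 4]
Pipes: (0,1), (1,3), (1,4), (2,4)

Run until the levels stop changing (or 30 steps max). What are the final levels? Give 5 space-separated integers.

Answer: 6 7 6 6 5

Derivation:
Step 1: flows [0->1,3->1,1->4,2->4] -> levels [9 6 4 5 6]
Step 2: flows [0->1,1->3,1=4,4->2] -> levels [8 6 5 6 5]
Step 3: flows [0->1,1=3,1->4,2=4] -> levels [7 6 5 6 6]
Step 4: flows [0->1,1=3,1=4,4->2] -> levels [6 7 6 6 5]
Step 5: flows [1->0,1->3,1->4,2->4] -> levels [7 4 5 7 7]
Step 6: flows [0->1,3->1,4->1,4->2] -> levels [6 7 6 6 5]
  -> period-2 cycle: step 6 state = step 4 state; never stabilizes
  -> state at step 30: (30-4) mod 2 = 0, same as step 4 -> [6 7 6 6 5]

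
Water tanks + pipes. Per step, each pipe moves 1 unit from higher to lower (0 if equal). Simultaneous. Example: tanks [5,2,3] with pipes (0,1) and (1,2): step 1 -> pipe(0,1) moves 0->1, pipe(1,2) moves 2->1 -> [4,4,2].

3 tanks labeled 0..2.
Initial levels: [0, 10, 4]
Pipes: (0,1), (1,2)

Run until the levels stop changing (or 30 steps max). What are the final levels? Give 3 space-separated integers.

Step 1: flows [1->0,1->2] -> levels [1 8 5]
Step 2: flows [1->0,1->2] -> levels [2 6 6]
Step 3: flows [1->0,1=2] -> levels [3 5 6]
Step 4: flows [1->0,2->1] -> levels [4 5 5]
Step 5: flows [1->0,1=2] -> levels [5 4 5]
Step 6: flows [0->1,2->1] -> levels [4 6 4]
Step 7: flows [1->0,1->2] -> levels [5 4 5]
  -> period-2 cycle: step 7 state = step 5 state; never stabilizes
  -> state at step 30: (30-5) mod 2 = 1, same as step 6 -> [4 6 4]

Answer: 4 6 4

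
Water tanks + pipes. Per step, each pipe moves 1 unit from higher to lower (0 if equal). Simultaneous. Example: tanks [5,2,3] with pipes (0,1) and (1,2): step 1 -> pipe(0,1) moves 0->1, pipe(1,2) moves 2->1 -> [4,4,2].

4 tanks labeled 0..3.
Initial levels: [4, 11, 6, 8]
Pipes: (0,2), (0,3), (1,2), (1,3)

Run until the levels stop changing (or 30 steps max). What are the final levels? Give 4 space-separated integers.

Step 1: flows [2->0,3->0,1->2,1->3] -> levels [6 9 6 8]
Step 2: flows [0=2,3->0,1->2,1->3] -> levels [7 7 7 8]
Step 3: flows [0=2,3->0,1=2,3->1] -> levels [8 8 7 6]
Step 4: flows [0->2,0->3,1->2,1->3] -> levels [6 6 9 8]
Step 5: flows [2->0,3->0,2->1,3->1] -> levels [8 8 7 6]
  -> period-2 cycle: step 5 state = step 3 state; never stabilizes
  -> state at step 30: (30-3) mod 2 = 1, same as step 4 -> [6 6 9 8]

Answer: 6 6 9 8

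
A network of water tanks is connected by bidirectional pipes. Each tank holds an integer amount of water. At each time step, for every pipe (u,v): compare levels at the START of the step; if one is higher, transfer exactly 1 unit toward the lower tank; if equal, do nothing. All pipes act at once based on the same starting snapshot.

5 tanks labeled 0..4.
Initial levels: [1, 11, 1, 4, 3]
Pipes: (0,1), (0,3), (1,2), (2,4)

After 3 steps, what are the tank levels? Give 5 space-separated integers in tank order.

Step 1: flows [1->0,3->0,1->2,4->2] -> levels [3 9 3 3 2]
Step 2: flows [1->0,0=3,1->2,2->4] -> levels [4 7 3 3 3]
Step 3: flows [1->0,0->3,1->2,2=4] -> levels [4 5 4 4 3]

Answer: 4 5 4 4 3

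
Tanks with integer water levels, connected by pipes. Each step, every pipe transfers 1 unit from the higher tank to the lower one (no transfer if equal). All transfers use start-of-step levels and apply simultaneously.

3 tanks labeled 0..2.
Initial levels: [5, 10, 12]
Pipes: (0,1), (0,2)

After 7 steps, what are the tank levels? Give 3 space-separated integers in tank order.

Step 1: flows [1->0,2->0] -> levels [7 9 11]
Step 2: flows [1->0,2->0] -> levels [9 8 10]
Step 3: flows [0->1,2->0] -> levels [9 9 9]
Step 4: flows [0=1,0=2] -> levels [9 9 9]
  -> stable; steps 5..7 unchanged -> [9 9 9]

Answer: 9 9 9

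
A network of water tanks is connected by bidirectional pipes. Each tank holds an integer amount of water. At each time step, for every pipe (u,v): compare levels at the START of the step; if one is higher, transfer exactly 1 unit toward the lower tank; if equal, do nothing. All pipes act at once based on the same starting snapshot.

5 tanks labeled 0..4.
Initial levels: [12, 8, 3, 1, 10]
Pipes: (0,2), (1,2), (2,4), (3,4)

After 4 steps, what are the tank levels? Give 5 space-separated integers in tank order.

Answer: 8 8 7 5 6

Derivation:
Step 1: flows [0->2,1->2,4->2,4->3] -> levels [11 7 6 2 8]
Step 2: flows [0->2,1->2,4->2,4->3] -> levels [10 6 9 3 6]
Step 3: flows [0->2,2->1,2->4,4->3] -> levels [9 7 8 4 6]
Step 4: flows [0->2,2->1,2->4,4->3] -> levels [8 8 7 5 6]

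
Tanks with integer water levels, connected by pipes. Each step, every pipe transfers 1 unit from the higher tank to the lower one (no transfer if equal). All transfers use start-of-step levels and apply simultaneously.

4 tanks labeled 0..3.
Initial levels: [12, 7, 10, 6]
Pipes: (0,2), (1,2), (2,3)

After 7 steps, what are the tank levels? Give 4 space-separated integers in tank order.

Answer: 9 8 10 8

Derivation:
Step 1: flows [0->2,2->1,2->3] -> levels [11 8 9 7]
Step 2: flows [0->2,2->1,2->3] -> levels [10 9 8 8]
Step 3: flows [0->2,1->2,2=3] -> levels [9 8 10 8]
Step 4: flows [2->0,2->1,2->3] -> levels [10 9 7 9]
Step 5: flows [0->2,1->2,3->2] -> levels [9 8 10 8]
  -> period-2 cycle: step 5 state = step 3 state
  -> state at step 7: (7-3) mod 2 = 0, same as step 3 -> [9 8 10 8]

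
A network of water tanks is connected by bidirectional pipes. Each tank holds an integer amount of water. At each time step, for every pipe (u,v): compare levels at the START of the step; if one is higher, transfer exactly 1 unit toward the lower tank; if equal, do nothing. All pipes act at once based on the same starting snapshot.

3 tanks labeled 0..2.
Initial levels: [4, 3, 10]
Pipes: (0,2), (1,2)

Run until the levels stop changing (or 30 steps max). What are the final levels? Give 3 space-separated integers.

Answer: 5 5 7

Derivation:
Step 1: flows [2->0,2->1] -> levels [5 4 8]
Step 2: flows [2->0,2->1] -> levels [6 5 6]
Step 3: flows [0=2,2->1] -> levels [6 6 5]
Step 4: flows [0->2,1->2] -> levels [5 5 7]
Step 5: flows [2->0,2->1] -> levels [6 6 5]
  -> period-2 cycle: step 5 state = step 3 state; never stabilizes
  -> state at step 30: (30-3) mod 2 = 1, same as step 4 -> [5 5 7]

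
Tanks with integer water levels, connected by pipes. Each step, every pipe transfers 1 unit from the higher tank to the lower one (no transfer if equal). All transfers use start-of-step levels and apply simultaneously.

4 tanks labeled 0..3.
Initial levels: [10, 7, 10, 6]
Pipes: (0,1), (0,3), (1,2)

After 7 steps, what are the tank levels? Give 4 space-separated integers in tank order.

Step 1: flows [0->1,0->3,2->1] -> levels [8 9 9 7]
Step 2: flows [1->0,0->3,1=2] -> levels [8 8 9 8]
Step 3: flows [0=1,0=3,2->1] -> levels [8 9 8 8]
Step 4: flows [1->0,0=3,1->2] -> levels [9 7 9 8]
Step 5: flows [0->1,0->3,2->1] -> levels [7 9 8 9]
Step 6: flows [1->0,3->0,1->2] -> levels [9 7 9 8]
  -> period-2 cycle: step 6 state = step 4 state
  -> state at step 7: (7-4) mod 2 = 1, same as step 5 -> [7 9 8 9]

Answer: 7 9 8 9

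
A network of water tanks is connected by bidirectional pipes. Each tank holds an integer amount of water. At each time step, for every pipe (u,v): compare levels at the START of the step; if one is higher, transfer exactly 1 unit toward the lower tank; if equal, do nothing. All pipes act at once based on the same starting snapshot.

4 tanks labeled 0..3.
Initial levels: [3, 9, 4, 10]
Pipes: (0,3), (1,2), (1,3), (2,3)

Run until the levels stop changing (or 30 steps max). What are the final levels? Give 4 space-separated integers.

Answer: 7 7 7 5

Derivation:
Step 1: flows [3->0,1->2,3->1,3->2] -> levels [4 9 6 7]
Step 2: flows [3->0,1->2,1->3,3->2] -> levels [5 7 8 6]
Step 3: flows [3->0,2->1,1->3,2->3] -> levels [6 7 6 7]
Step 4: flows [3->0,1->2,1=3,3->2] -> levels [7 6 8 5]
Step 5: flows [0->3,2->1,1->3,2->3] -> levels [6 6 6 8]
Step 6: flows [3->0,1=2,3->1,3->2] -> levels [7 7 7 5]
Step 7: flows [0->3,1=2,1->3,2->3] -> levels [6 6 6 8]
  -> period-2 cycle: step 7 state = step 5 state; never stabilizes
  -> state at step 30: (30-5) mod 2 = 1, same as step 6 -> [7 7 7 5]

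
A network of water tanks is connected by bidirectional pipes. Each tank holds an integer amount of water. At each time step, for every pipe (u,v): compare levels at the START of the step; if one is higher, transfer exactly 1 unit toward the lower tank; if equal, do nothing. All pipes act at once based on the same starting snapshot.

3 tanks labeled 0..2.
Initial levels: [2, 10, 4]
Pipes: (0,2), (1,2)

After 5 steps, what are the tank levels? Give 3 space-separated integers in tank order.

Step 1: flows [2->0,1->2] -> levels [3 9 4]
Step 2: flows [2->0,1->2] -> levels [4 8 4]
Step 3: flows [0=2,1->2] -> levels [4 7 5]
Step 4: flows [2->0,1->2] -> levels [5 6 5]
Step 5: flows [0=2,1->2] -> levels [5 5 6]

Answer: 5 5 6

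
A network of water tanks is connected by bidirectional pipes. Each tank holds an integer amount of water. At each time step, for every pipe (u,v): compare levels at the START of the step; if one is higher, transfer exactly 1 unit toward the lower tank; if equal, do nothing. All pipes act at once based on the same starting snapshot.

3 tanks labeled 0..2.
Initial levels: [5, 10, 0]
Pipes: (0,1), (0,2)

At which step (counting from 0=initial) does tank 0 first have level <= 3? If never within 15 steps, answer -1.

Answer: -1

Derivation:
Step 1: flows [1->0,0->2] -> levels [5 9 1]
Step 2: flows [1->0,0->2] -> levels [5 8 2]
Step 3: flows [1->0,0->2] -> levels [5 7 3]
Step 4: flows [1->0,0->2] -> levels [5 6 4]
Step 5: flows [1->0,0->2] -> levels [5 5 5]
Step 6: flows [0=1,0=2] -> levels [5 5 5]
  -> stable; tank 0 stays at 5 > 3
Tank 0 never reaches <=3 within 15 steps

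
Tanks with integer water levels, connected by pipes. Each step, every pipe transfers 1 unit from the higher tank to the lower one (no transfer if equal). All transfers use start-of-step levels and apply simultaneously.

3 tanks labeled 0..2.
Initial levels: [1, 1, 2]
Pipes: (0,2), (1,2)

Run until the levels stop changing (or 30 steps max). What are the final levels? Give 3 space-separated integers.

Step 1: flows [2->0,2->1] -> levels [2 2 0]
Step 2: flows [0->2,1->2] -> levels [1 1 2]
  -> period-2 cycle: step 2 state = step 0 state; never stabilizes
  -> state at step 30: (30-0) mod 2 = 0, same as step 0 -> [1 1 2]

Answer: 1 1 2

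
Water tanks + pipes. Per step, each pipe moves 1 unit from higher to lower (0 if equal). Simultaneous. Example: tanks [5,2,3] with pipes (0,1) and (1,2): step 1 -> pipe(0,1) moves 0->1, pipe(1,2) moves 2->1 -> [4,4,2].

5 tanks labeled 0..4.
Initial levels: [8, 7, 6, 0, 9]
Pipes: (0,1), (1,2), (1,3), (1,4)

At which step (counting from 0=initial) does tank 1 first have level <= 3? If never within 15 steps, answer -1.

Answer: -1

Derivation:
Step 1: flows [0->1,1->2,1->3,4->1] -> levels [7 7 7 1 8]
Step 2: flows [0=1,1=2,1->3,4->1] -> levels [7 7 7 2 7]
Step 3: flows [0=1,1=2,1->3,1=4] -> levels [7 6 7 3 7]
Step 4: flows [0->1,2->1,1->3,4->1] -> levels [6 8 6 4 6]
Step 5: flows [1->0,1->2,1->3,1->4] -> levels [7 4 7 5 7]
Step 6: flows [0->1,2->1,3->1,4->1] -> levels [6 8 6 4 6]
  -> period-2 cycle (repeats step 4); tank 1 never drops to <=3
Tank 1 never reaches <=3 within 15 steps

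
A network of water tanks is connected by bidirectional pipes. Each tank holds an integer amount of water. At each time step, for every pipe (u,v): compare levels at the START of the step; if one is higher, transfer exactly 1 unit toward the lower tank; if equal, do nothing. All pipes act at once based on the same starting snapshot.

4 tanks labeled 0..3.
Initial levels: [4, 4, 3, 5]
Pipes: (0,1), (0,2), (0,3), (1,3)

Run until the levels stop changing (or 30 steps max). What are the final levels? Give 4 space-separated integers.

Answer: 4 3 4 5

Derivation:
Step 1: flows [0=1,0->2,3->0,3->1] -> levels [4 5 4 3]
Step 2: flows [1->0,0=2,0->3,1->3] -> levels [4 3 4 5]
Step 3: flows [0->1,0=2,3->0,3->1] -> levels [4 5 4 3]
  -> period-2 cycle: step 3 state = step 1 state; never stabilizes
  -> state at step 30: (30-1) mod 2 = 1, same as step 2 -> [4 3 4 5]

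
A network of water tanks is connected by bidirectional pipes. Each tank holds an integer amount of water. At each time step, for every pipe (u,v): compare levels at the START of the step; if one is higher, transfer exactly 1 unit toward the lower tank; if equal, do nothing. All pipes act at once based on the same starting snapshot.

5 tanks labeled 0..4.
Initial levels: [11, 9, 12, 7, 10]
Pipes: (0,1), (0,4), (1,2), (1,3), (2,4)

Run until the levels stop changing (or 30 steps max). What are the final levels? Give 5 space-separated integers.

Step 1: flows [0->1,0->4,2->1,1->3,2->4] -> levels [9 10 10 8 12]
Step 2: flows [1->0,4->0,1=2,1->3,4->2] -> levels [11 8 11 9 10]
Step 3: flows [0->1,0->4,2->1,3->1,2->4] -> levels [9 11 9 8 12]
Step 4: flows [1->0,4->0,1->2,1->3,4->2] -> levels [11 8 11 9 10]
  -> period-2 cycle: step 4 state = step 2 state; never stabilizes
  -> state at step 30: (30-2) mod 2 = 0, same as step 2 -> [11 8 11 9 10]

Answer: 11 8 11 9 10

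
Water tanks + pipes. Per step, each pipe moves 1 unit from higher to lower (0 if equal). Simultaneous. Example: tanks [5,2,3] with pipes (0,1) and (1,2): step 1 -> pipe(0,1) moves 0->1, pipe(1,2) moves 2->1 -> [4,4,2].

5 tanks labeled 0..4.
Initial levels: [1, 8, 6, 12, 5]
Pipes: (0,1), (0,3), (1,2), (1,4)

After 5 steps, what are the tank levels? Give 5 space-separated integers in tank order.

Answer: 8 5 6 7 6

Derivation:
Step 1: flows [1->0,3->0,1->2,1->4] -> levels [3 5 7 11 6]
Step 2: flows [1->0,3->0,2->1,4->1] -> levels [5 6 6 10 5]
Step 3: flows [1->0,3->0,1=2,1->4] -> levels [7 4 6 9 6]
Step 4: flows [0->1,3->0,2->1,4->1] -> levels [7 7 5 8 5]
Step 5: flows [0=1,3->0,1->2,1->4] -> levels [8 5 6 7 6]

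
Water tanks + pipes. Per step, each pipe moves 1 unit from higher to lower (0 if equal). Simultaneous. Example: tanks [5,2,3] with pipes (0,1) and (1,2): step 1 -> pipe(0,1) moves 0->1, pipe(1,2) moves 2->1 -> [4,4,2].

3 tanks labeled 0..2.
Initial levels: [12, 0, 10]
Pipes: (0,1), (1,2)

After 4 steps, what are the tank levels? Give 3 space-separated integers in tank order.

Answer: 8 8 6

Derivation:
Step 1: flows [0->1,2->1] -> levels [11 2 9]
Step 2: flows [0->1,2->1] -> levels [10 4 8]
Step 3: flows [0->1,2->1] -> levels [9 6 7]
Step 4: flows [0->1,2->1] -> levels [8 8 6]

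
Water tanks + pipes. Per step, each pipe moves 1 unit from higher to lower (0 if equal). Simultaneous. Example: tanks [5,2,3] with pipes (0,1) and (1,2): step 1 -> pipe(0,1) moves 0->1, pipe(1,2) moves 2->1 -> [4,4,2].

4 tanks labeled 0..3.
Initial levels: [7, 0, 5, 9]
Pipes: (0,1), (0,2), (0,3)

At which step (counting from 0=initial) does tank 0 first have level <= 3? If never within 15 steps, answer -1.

Step 1: flows [0->1,0->2,3->0] -> levels [6 1 6 8]
Step 2: flows [0->1,0=2,3->0] -> levels [6 2 6 7]
Step 3: flows [0->1,0=2,3->0] -> levels [6 3 6 6]
Step 4: flows [0->1,0=2,0=3] -> levels [5 4 6 6]
Step 5: flows [0->1,2->0,3->0] -> levels [6 5 5 5]
Step 6: flows [0->1,0->2,0->3] -> levels [3 6 6 6]
Tank 0 first reaches <=3 at step 6

Answer: 6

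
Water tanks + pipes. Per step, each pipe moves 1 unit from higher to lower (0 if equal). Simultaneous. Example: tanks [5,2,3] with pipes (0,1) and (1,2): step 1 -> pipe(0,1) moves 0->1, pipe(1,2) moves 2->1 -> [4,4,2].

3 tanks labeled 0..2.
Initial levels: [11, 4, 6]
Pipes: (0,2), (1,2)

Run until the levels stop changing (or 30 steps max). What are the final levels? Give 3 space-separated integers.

Step 1: flows [0->2,2->1] -> levels [10 5 6]
Step 2: flows [0->2,2->1] -> levels [9 6 6]
Step 3: flows [0->2,1=2] -> levels [8 6 7]
Step 4: flows [0->2,2->1] -> levels [7 7 7]
Step 5: flows [0=2,1=2] -> levels [7 7 7]
  -> stable (no change)

Answer: 7 7 7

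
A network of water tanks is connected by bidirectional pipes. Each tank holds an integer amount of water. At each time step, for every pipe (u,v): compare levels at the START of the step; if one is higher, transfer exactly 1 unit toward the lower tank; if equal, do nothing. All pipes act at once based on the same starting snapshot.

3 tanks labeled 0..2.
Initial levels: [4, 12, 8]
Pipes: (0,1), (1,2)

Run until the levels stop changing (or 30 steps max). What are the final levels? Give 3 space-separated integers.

Answer: 8 8 8

Derivation:
Step 1: flows [1->0,1->2] -> levels [5 10 9]
Step 2: flows [1->0,1->2] -> levels [6 8 10]
Step 3: flows [1->0,2->1] -> levels [7 8 9]
Step 4: flows [1->0,2->1] -> levels [8 8 8]
Step 5: flows [0=1,1=2] -> levels [8 8 8]
  -> stable (no change)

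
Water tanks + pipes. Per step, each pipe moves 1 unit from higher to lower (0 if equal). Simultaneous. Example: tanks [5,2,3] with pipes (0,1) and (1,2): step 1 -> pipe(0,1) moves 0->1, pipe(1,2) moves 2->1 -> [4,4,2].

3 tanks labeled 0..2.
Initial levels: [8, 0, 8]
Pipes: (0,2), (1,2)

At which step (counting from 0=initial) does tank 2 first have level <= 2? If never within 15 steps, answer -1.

Answer: -1

Derivation:
Step 1: flows [0=2,2->1] -> levels [8 1 7]
Step 2: flows [0->2,2->1] -> levels [7 2 7]
Step 3: flows [0=2,2->1] -> levels [7 3 6]
Step 4: flows [0->2,2->1] -> levels [6 4 6]
Step 5: flows [0=2,2->1] -> levels [6 5 5]
Step 6: flows [0->2,1=2] -> levels [5 5 6]
Step 7: flows [2->0,2->1] -> levels [6 6 4]
Step 8: flows [0->2,1->2] -> levels [5 5 6]
  -> period-2 cycle (repeats step 6); tank 2 never drops to <=2
Tank 2 never reaches <=2 within 15 steps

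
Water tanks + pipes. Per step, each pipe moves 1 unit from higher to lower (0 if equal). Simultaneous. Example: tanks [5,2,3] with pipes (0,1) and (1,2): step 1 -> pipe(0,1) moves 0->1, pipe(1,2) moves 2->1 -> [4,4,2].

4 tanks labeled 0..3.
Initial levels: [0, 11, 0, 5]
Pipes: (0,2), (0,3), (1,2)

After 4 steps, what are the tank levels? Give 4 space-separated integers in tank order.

Answer: 2 7 4 3

Derivation:
Step 1: flows [0=2,3->0,1->2] -> levels [1 10 1 4]
Step 2: flows [0=2,3->0,1->2] -> levels [2 9 2 3]
Step 3: flows [0=2,3->0,1->2] -> levels [3 8 3 2]
Step 4: flows [0=2,0->3,1->2] -> levels [2 7 4 3]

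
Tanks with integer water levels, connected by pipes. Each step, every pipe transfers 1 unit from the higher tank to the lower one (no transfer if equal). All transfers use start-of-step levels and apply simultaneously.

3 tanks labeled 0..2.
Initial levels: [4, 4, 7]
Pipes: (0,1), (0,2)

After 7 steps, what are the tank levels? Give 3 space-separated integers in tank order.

Step 1: flows [0=1,2->0] -> levels [5 4 6]
Step 2: flows [0->1,2->0] -> levels [5 5 5]
Step 3: flows [0=1,0=2] -> levels [5 5 5]
  -> stable; steps 4..7 unchanged -> [5 5 5]

Answer: 5 5 5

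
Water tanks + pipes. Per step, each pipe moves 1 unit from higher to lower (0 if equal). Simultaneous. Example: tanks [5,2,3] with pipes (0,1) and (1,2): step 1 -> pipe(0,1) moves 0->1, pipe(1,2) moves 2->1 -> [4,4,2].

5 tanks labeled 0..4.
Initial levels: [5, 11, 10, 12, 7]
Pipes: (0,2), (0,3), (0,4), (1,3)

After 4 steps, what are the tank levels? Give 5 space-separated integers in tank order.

Step 1: flows [2->0,3->0,4->0,3->1] -> levels [8 12 9 10 6]
Step 2: flows [2->0,3->0,0->4,1->3] -> levels [9 11 8 10 7]
Step 3: flows [0->2,3->0,0->4,1->3] -> levels [8 10 9 10 8]
Step 4: flows [2->0,3->0,0=4,1=3] -> levels [10 10 8 9 8]

Answer: 10 10 8 9 8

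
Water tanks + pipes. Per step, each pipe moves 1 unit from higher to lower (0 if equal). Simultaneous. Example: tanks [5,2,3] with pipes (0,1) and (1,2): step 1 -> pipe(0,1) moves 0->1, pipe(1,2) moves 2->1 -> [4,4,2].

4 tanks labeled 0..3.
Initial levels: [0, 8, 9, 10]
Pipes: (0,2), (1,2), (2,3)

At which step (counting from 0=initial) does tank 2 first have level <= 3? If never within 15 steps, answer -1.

Answer: -1

Derivation:
Step 1: flows [2->0,2->1,3->2] -> levels [1 9 8 9]
Step 2: flows [2->0,1->2,3->2] -> levels [2 8 9 8]
Step 3: flows [2->0,2->1,2->3] -> levels [3 9 6 9]
Step 4: flows [2->0,1->2,3->2] -> levels [4 8 7 8]
Step 5: flows [2->0,1->2,3->2] -> levels [5 7 8 7]
Step 6: flows [2->0,2->1,2->3] -> levels [6 8 5 8]
Step 7: flows [0->2,1->2,3->2] -> levels [5 7 8 7]
  -> period-2 cycle (repeats step 5); tank 2 never drops to <=3
Tank 2 never reaches <=3 within 15 steps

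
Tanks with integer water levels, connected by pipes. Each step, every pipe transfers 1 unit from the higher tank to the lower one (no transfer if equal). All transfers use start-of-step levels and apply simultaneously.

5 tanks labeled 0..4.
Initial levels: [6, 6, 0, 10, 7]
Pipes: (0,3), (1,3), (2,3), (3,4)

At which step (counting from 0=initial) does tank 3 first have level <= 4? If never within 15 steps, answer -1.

Answer: 3

Derivation:
Step 1: flows [3->0,3->1,3->2,3->4] -> levels [7 7 1 6 8]
Step 2: flows [0->3,1->3,3->2,4->3] -> levels [6 6 2 8 7]
Step 3: flows [3->0,3->1,3->2,3->4] -> levels [7 7 3 4 8]
Tank 3 first reaches <=4 at step 3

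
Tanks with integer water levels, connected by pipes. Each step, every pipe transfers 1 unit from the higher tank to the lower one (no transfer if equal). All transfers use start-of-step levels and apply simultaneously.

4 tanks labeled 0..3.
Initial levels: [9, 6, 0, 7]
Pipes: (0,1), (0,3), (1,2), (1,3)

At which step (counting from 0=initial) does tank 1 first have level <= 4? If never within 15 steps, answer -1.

Step 1: flows [0->1,0->3,1->2,3->1] -> levels [7 7 1 7]
Step 2: flows [0=1,0=3,1->2,1=3] -> levels [7 6 2 7]
Step 3: flows [0->1,0=3,1->2,3->1] -> levels [6 7 3 6]
Step 4: flows [1->0,0=3,1->2,1->3] -> levels [7 4 4 7]
Tank 1 first reaches <=4 at step 4

Answer: 4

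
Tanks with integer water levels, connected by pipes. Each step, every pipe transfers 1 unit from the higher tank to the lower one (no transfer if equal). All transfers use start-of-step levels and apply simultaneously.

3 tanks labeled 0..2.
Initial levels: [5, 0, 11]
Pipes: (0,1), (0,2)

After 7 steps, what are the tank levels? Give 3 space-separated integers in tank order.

Step 1: flows [0->1,2->0] -> levels [5 1 10]
Step 2: flows [0->1,2->0] -> levels [5 2 9]
Step 3: flows [0->1,2->0] -> levels [5 3 8]
Step 4: flows [0->1,2->0] -> levels [5 4 7]
Step 5: flows [0->1,2->0] -> levels [5 5 6]
Step 6: flows [0=1,2->0] -> levels [6 5 5]
Step 7: flows [0->1,0->2] -> levels [4 6 6]

Answer: 4 6 6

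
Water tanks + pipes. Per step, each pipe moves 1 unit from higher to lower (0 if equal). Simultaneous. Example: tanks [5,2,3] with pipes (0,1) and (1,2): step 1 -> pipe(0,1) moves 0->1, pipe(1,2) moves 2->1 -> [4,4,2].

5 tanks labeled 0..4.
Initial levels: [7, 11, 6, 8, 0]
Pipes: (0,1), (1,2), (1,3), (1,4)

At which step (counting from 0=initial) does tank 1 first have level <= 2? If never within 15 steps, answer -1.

Step 1: flows [1->0,1->2,1->3,1->4] -> levels [8 7 7 9 1]
Step 2: flows [0->1,1=2,3->1,1->4] -> levels [7 8 7 8 2]
Step 3: flows [1->0,1->2,1=3,1->4] -> levels [8 5 8 8 3]
Step 4: flows [0->1,2->1,3->1,1->4] -> levels [7 7 7 7 4]
Step 5: flows [0=1,1=2,1=3,1->4] -> levels [7 6 7 7 5]
Step 6: flows [0->1,2->1,3->1,1->4] -> levels [6 8 6 6 6]
Step 7: flows [1->0,1->2,1->3,1->4] -> levels [7 4 7 7 7]
Step 8: flows [0->1,2->1,3->1,4->1] -> levels [6 8 6 6 6]
  -> period-2 cycle (repeats step 6); tank 1 never drops to <=2
Tank 1 never reaches <=2 within 15 steps

Answer: -1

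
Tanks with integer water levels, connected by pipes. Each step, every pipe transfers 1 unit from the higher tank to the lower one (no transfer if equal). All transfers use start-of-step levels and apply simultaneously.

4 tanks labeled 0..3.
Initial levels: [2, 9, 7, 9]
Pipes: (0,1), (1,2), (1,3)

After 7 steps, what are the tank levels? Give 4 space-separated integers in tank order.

Step 1: flows [1->0,1->2,1=3] -> levels [3 7 8 9]
Step 2: flows [1->0,2->1,3->1] -> levels [4 8 7 8]
Step 3: flows [1->0,1->2,1=3] -> levels [5 6 8 8]
Step 4: flows [1->0,2->1,3->1] -> levels [6 7 7 7]
Step 5: flows [1->0,1=2,1=3] -> levels [7 6 7 7]
Step 6: flows [0->1,2->1,3->1] -> levels [6 9 6 6]
Step 7: flows [1->0,1->2,1->3] -> levels [7 6 7 7]

Answer: 7 6 7 7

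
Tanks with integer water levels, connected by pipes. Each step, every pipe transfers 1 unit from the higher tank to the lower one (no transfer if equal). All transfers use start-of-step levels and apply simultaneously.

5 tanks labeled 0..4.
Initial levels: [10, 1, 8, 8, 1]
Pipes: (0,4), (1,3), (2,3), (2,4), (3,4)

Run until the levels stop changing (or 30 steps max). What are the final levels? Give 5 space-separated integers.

Answer: 5 5 5 7 6

Derivation:
Step 1: flows [0->4,3->1,2=3,2->4,3->4] -> levels [9 2 7 6 4]
Step 2: flows [0->4,3->1,2->3,2->4,3->4] -> levels [8 3 5 5 7]
Step 3: flows [0->4,3->1,2=3,4->2,4->3] -> levels [7 4 6 5 6]
Step 4: flows [0->4,3->1,2->3,2=4,4->3] -> levels [6 5 5 6 6]
Step 5: flows [0=4,3->1,3->2,4->2,3=4] -> levels [6 6 7 4 5]
Step 6: flows [0->4,1->3,2->3,2->4,4->3] -> levels [5 5 5 7 6]
Step 7: flows [4->0,3->1,3->2,4->2,3->4] -> levels [6 6 7 4 5]
  -> period-2 cycle: step 7 state = step 5 state; never stabilizes
  -> state at step 30: (30-5) mod 2 = 1, same as step 6 -> [5 5 5 7 6]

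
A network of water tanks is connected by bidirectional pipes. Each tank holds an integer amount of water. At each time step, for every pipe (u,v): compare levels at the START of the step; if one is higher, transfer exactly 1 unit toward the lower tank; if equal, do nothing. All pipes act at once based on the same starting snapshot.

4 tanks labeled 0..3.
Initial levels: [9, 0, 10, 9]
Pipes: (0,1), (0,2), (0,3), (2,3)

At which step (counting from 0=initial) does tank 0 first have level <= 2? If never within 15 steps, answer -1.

Answer: -1

Derivation:
Step 1: flows [0->1,2->0,0=3,2->3] -> levels [9 1 8 10]
Step 2: flows [0->1,0->2,3->0,3->2] -> levels [8 2 10 8]
Step 3: flows [0->1,2->0,0=3,2->3] -> levels [8 3 8 9]
Step 4: flows [0->1,0=2,3->0,3->2] -> levels [8 4 9 7]
Step 5: flows [0->1,2->0,0->3,2->3] -> levels [7 5 7 9]
Step 6: flows [0->1,0=2,3->0,3->2] -> levels [7 6 8 7]
Step 7: flows [0->1,2->0,0=3,2->3] -> levels [7 7 6 8]
Step 8: flows [0=1,0->2,3->0,3->2] -> levels [7 7 8 6]
Step 9: flows [0=1,2->0,0->3,2->3] -> levels [7 7 6 8]
  -> period-2 cycle (repeats step 7); tank 0 never drops to <=2
Tank 0 never reaches <=2 within 15 steps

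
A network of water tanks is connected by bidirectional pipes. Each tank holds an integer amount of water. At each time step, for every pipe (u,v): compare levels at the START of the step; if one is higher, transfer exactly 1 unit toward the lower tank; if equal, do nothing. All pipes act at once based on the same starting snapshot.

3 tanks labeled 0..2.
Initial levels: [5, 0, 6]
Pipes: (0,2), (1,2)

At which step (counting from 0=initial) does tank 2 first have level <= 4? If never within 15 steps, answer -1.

Answer: 1

Derivation:
Step 1: flows [2->0,2->1] -> levels [6 1 4]
Tank 2 first reaches <=4 at step 1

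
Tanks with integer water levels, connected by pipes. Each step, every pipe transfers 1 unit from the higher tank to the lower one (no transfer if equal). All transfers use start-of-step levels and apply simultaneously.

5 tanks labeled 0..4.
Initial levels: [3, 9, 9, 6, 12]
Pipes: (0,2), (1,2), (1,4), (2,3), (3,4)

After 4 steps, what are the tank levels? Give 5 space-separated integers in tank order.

Step 1: flows [2->0,1=2,4->1,2->3,4->3] -> levels [4 10 7 8 10]
Step 2: flows [2->0,1->2,1=4,3->2,4->3] -> levels [5 9 8 8 9]
Step 3: flows [2->0,1->2,1=4,2=3,4->3] -> levels [6 8 8 9 8]
Step 4: flows [2->0,1=2,1=4,3->2,3->4] -> levels [7 8 8 7 9]

Answer: 7 8 8 7 9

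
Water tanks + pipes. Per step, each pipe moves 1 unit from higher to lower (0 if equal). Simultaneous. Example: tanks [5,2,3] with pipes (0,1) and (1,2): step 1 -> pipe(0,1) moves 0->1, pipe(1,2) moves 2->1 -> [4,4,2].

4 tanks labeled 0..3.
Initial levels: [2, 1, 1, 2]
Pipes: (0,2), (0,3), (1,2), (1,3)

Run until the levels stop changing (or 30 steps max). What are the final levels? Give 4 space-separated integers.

Answer: 2 1 1 2

Derivation:
Step 1: flows [0->2,0=3,1=2,3->1] -> levels [1 2 2 1]
Step 2: flows [2->0,0=3,1=2,1->3] -> levels [2 1 1 2]
  -> period-2 cycle: step 2 state = step 0 state; never stabilizes
  -> state at step 30: (30-0) mod 2 = 0, same as step 0 -> [2 1 1 2]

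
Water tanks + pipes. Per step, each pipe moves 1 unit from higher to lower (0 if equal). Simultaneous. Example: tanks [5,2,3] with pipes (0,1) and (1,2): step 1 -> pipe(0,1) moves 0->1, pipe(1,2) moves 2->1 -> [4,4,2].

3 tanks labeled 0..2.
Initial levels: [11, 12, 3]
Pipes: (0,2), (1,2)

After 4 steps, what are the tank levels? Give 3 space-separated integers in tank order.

Step 1: flows [0->2,1->2] -> levels [10 11 5]
Step 2: flows [0->2,1->2] -> levels [9 10 7]
Step 3: flows [0->2,1->2] -> levels [8 9 9]
Step 4: flows [2->0,1=2] -> levels [9 9 8]

Answer: 9 9 8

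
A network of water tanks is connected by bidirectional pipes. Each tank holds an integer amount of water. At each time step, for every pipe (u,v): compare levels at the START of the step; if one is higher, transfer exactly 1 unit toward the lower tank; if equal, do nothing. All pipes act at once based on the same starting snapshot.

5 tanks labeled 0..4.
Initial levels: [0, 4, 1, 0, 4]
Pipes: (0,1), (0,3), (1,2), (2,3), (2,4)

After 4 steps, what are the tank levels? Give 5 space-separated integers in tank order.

Step 1: flows [1->0,0=3,1->2,2->3,4->2] -> levels [1 2 2 1 3]
Step 2: flows [1->0,0=3,1=2,2->3,4->2] -> levels [2 1 2 2 2]
Step 3: flows [0->1,0=3,2->1,2=3,2=4] -> levels [1 3 1 2 2]
Step 4: flows [1->0,3->0,1->2,3->2,4->2] -> levels [3 1 4 0 1]

Answer: 3 1 4 0 1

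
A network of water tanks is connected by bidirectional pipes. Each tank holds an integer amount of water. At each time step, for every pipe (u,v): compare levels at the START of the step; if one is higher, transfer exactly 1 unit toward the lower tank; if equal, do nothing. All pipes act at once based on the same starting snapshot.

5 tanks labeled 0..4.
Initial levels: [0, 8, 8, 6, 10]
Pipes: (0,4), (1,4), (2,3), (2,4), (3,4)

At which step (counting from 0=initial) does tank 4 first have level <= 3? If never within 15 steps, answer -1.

Answer: -1

Derivation:
Step 1: flows [4->0,4->1,2->3,4->2,4->3] -> levels [1 9 8 8 6]
Step 2: flows [4->0,1->4,2=3,2->4,3->4] -> levels [2 8 7 7 8]
Step 3: flows [4->0,1=4,2=3,4->2,4->3] -> levels [3 8 8 8 5]
Step 4: flows [4->0,1->4,2=3,2->4,3->4] -> levels [4 7 7 7 7]
Step 5: flows [4->0,1=4,2=3,2=4,3=4] -> levels [5 7 7 7 6]
Step 6: flows [4->0,1->4,2=3,2->4,3->4] -> levels [6 6 6 6 8]
Step 7: flows [4->0,4->1,2=3,4->2,4->3] -> levels [7 7 7 7 4]
Step 8: flows [0->4,1->4,2=3,2->4,3->4] -> levels [6 6 6 6 8]
  -> period-2 cycle (repeats step 6); tank 4 never drops to <=3
Tank 4 never reaches <=3 within 15 steps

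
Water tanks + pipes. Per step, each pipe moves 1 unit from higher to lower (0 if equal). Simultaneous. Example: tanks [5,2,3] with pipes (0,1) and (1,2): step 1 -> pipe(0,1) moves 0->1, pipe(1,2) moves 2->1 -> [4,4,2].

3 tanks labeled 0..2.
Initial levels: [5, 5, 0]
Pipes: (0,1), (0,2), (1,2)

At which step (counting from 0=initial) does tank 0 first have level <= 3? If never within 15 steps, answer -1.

Step 1: flows [0=1,0->2,1->2] -> levels [4 4 2]
Step 2: flows [0=1,0->2,1->2] -> levels [3 3 4]
Tank 0 first reaches <=3 at step 2

Answer: 2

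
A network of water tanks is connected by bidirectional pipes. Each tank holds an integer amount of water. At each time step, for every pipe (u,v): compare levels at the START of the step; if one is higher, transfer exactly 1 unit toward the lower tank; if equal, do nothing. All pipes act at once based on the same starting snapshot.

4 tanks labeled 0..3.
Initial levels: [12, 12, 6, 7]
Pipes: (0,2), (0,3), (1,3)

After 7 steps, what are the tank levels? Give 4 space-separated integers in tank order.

Answer: 10 10 8 9

Derivation:
Step 1: flows [0->2,0->3,1->3] -> levels [10 11 7 9]
Step 2: flows [0->2,0->3,1->3] -> levels [8 10 8 11]
Step 3: flows [0=2,3->0,3->1] -> levels [9 11 8 9]
Step 4: flows [0->2,0=3,1->3] -> levels [8 10 9 10]
Step 5: flows [2->0,3->0,1=3] -> levels [10 10 8 9]
Step 6: flows [0->2,0->3,1->3] -> levels [8 9 9 11]
Step 7: flows [2->0,3->0,3->1] -> levels [10 10 8 9]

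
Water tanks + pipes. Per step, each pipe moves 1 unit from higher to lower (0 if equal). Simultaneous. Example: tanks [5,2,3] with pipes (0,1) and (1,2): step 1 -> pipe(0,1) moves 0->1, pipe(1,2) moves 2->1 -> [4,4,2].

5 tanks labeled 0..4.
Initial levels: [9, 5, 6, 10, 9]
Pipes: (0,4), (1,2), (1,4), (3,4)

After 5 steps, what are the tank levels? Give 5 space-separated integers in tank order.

Answer: 8 6 8 8 9

Derivation:
Step 1: flows [0=4,2->1,4->1,3->4] -> levels [9 7 5 9 9]
Step 2: flows [0=4,1->2,4->1,3=4] -> levels [9 7 6 9 8]
Step 3: flows [0->4,1->2,4->1,3->4] -> levels [8 7 7 8 9]
Step 4: flows [4->0,1=2,4->1,4->3] -> levels [9 8 7 9 6]
Step 5: flows [0->4,1->2,1->4,3->4] -> levels [8 6 8 8 9]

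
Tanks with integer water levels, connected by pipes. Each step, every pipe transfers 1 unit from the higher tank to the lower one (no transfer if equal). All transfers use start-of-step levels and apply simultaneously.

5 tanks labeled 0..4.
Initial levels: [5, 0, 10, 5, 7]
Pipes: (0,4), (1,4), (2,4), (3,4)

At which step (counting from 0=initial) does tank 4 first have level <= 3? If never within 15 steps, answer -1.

Step 1: flows [4->0,4->1,2->4,4->3] -> levels [6 1 9 6 5]
Step 2: flows [0->4,4->1,2->4,3->4] -> levels [5 2 8 5 7]
Step 3: flows [4->0,4->1,2->4,4->3] -> levels [6 3 7 6 5]
Step 4: flows [0->4,4->1,2->4,3->4] -> levels [5 4 6 5 7]
Step 5: flows [4->0,4->1,4->2,4->3] -> levels [6 5 7 6 3]
Tank 4 first reaches <=3 at step 5

Answer: 5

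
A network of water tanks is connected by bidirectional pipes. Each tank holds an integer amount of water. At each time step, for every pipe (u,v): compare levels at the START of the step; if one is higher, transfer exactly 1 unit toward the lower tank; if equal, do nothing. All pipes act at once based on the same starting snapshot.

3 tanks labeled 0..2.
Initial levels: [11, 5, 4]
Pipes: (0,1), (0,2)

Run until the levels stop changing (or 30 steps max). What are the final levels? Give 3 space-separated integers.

Step 1: flows [0->1,0->2] -> levels [9 6 5]
Step 2: flows [0->1,0->2] -> levels [7 7 6]
Step 3: flows [0=1,0->2] -> levels [6 7 7]
Step 4: flows [1->0,2->0] -> levels [8 6 6]
Step 5: flows [0->1,0->2] -> levels [6 7 7]
  -> period-2 cycle: step 5 state = step 3 state; never stabilizes
  -> state at step 30: (30-3) mod 2 = 1, same as step 4 -> [8 6 6]

Answer: 8 6 6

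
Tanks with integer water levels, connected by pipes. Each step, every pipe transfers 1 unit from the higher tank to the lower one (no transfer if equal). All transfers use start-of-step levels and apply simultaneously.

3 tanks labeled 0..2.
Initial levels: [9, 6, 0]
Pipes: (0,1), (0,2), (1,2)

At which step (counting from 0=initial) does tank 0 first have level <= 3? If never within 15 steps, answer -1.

Answer: -1

Derivation:
Step 1: flows [0->1,0->2,1->2] -> levels [7 6 2]
Step 2: flows [0->1,0->2,1->2] -> levels [5 6 4]
Step 3: flows [1->0,0->2,1->2] -> levels [5 4 6]
Step 4: flows [0->1,2->0,2->1] -> levels [5 6 4]
  -> period-2 cycle (repeats step 2); tank 0 never drops to <=3
Tank 0 never reaches <=3 within 15 steps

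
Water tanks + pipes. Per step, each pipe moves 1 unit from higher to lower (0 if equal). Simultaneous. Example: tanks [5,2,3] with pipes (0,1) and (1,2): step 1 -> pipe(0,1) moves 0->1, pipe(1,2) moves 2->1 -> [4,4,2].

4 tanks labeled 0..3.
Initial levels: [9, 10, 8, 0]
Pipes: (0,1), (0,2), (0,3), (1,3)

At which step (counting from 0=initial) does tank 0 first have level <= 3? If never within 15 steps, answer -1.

Step 1: flows [1->0,0->2,0->3,1->3] -> levels [8 8 9 2]
Step 2: flows [0=1,2->0,0->3,1->3] -> levels [8 7 8 4]
Step 3: flows [0->1,0=2,0->3,1->3] -> levels [6 7 8 6]
Step 4: flows [1->0,2->0,0=3,1->3] -> levels [8 5 7 7]
Step 5: flows [0->1,0->2,0->3,3->1] -> levels [5 7 8 7]
Step 6: flows [1->0,2->0,3->0,1=3] -> levels [8 6 7 6]
Step 7: flows [0->1,0->2,0->3,1=3] -> levels [5 7 8 7]
  -> period-2 cycle (repeats step 5); tank 0 never drops to <=3
Tank 0 never reaches <=3 within 15 steps

Answer: -1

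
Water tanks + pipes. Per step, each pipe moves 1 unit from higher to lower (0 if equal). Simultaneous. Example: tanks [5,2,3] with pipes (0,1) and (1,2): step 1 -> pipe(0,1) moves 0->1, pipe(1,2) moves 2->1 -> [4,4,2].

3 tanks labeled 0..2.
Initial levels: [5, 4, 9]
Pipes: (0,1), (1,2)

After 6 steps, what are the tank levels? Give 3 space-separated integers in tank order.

Step 1: flows [0->1,2->1] -> levels [4 6 8]
Step 2: flows [1->0,2->1] -> levels [5 6 7]
Step 3: flows [1->0,2->1] -> levels [6 6 6]
Step 4: flows [0=1,1=2] -> levels [6 6 6]
  -> stable; steps 5..6 unchanged -> [6 6 6]

Answer: 6 6 6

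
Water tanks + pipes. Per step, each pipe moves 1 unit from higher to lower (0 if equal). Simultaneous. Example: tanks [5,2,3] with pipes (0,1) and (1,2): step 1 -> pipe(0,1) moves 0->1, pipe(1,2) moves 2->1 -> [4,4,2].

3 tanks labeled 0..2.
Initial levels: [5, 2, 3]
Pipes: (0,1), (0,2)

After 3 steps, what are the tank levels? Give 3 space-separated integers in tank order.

Answer: 2 4 4

Derivation:
Step 1: flows [0->1,0->2] -> levels [3 3 4]
Step 2: flows [0=1,2->0] -> levels [4 3 3]
Step 3: flows [0->1,0->2] -> levels [2 4 4]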